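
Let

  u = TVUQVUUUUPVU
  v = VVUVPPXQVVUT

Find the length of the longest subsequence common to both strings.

Let dp[i][j] be the LCS length of the first i characters of u and the first j characters of v. dp[i][j] = dp[i-1][j-1]+1 when the i-th and j-th characters match, else max(dp[i-1][j], dp[i][j-1]).
    ·  V  V  U  V  P  P  X  Q  V  V  U  T
 ·  0  0  0  0  0  0  0  0  0  0  0  0  0
 T  0  0  0  0  0  0  0  0  0  0  0  0  1
 V  0  1  1  1  1  1  1  1  1  1  1  1  1
 U  0  1  1  2  2  2  2  2  2  2  2  2  2
 Q  0  1  1  2  2  2  2  2  3  3  3  3  3
 V  0  1  2  2  3  3  3  3  3  4  4  4  4
 U  0  1  2  3  3  3  3  3  3  4  4  5  5
 U  0  1  2  3  3  3  3  3  3  4  4  5  5
 U  0  1  2  3  3  3  3  3  3  4  4  5  5
 U  0  1  2  3  3  3  3  3  3  4  4  5  5
 P  0  1  2  3  3  4  4  4  4  4  4  5  5
 V  0  1  2  3  4  4  4  4  4  5  5  5  5
 U  0  1  2  3  4  4  4  4  4  5  5  6  6
dp[12][12] = 6. One LCS (by backtracking along matches): VUQVVU.

6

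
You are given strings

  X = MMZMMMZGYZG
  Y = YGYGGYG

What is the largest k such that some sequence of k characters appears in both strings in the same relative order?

Taking G [8,5], then Y [9,6], then G [11,7] gives a common subsequence of length 3. The LCS DP gives dp[11][7] = 3, so this is optimal.

3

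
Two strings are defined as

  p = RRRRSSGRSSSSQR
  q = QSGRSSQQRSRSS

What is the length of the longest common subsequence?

7

Match R at p[4]=q[4], S at p[5]=q[5], S at p[6]=q[6], R at p[8]=q[9], S at p[9]=q[10], S at p[11]=q[12], S at p[12]=q[13] — 7 characters in the same relative order in both. dp[14][13] = 7 confirms this is the maximum.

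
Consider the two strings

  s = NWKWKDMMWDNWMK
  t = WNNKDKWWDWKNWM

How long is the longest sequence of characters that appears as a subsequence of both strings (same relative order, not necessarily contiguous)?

8

Match N [1,3] → W [2,7] → W [4,8] → D [6,9] → W [9,10] → N [11,12] → W [12,13] → M [13,14] — 8 characters in the same relative order in both. Since dp[14][14] = 8, nothing longer is possible.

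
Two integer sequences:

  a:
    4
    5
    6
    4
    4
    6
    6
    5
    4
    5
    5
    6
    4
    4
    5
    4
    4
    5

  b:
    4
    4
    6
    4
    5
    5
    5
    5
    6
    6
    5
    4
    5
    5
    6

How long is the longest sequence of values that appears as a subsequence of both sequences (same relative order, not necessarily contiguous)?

10

Match 4 at a[1]=b[2], then 6 at a[3]=b[3], then 4 at a[4]=b[4], then 6 at a[6]=b[9], then 6 at a[7]=b[10], then 5 at a[8]=b[11], then 4 at a[9]=b[12], then 5 at a[10]=b[13], then 5 at a[11]=b[14], then 6 at a[12]=b[15] — 10 values in the same relative order in both. Since dp[18][15] = 10, nothing longer is possible.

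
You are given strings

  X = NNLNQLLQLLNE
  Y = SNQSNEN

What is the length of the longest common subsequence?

4

Let dp[i][j] be the LCS length of the first i characters of X and the first j characters of Y. dp[i][j] = dp[i-1][j-1]+1 when the i-th and j-th characters match, else max(dp[i-1][j], dp[i][j-1]).
    ·  S  N  Q  S  N  E  N
 ·  0  0  0  0  0  0  0  0
 N  0  0  1  1  1  1  1  1
 N  0  0  1  1  1  2  2  2
 L  0  0  1  1  1  2  2  2
 N  0  0  1  1  1  2  2  3
 Q  0  0  1  2  2  2  2  3
 L  0  0  1  2  2  2  2  3
 L  0  0  1  2  2  2  2  3
 Q  0  0  1  2  2  2  2  3
 L  0  0  1  2  2  2  2  3
 L  0  0  1  2  2  2  2  3
 N  0  0  1  2  2  3  3  3
 E  0  0  1  2  2  3  4  4
dp[12][7] = 4. One LCS (by backtracking along matches): NQNE.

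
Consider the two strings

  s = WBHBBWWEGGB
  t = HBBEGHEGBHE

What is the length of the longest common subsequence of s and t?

Match H at s[3]=t[1], then B at s[4]=t[2], then B at s[5]=t[3], then E at s[8]=t[4], then G at s[9]=t[5], then G at s[10]=t[8], then B at s[11]=t[9] — 7 characters in the same relative order in both. dp[11][11] = 7 confirms this is the maximum.

7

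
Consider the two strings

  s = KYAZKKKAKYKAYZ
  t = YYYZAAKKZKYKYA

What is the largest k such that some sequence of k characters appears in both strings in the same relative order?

Pick Y [2,3]; then A [3,6]; then K [5,7]; then K [6,8]; then K [7,10]; then K [9,12]; then Y [10,13]; then A [12,14]; all 8 characters appear in both, in order. dp[14][14] = 8 confirms this is the maximum.

8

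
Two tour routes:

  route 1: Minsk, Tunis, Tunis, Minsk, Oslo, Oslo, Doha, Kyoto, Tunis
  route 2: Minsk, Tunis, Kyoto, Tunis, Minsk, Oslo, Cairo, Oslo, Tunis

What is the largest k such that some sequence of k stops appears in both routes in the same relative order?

7

Taking Minsk at route 1[1]=route 2[1]; then Tunis at route 1[2]=route 2[2]; then Tunis at route 1[3]=route 2[4]; then Minsk at route 1[4]=route 2[5]; then Oslo at route 1[5]=route 2[6]; then Oslo at route 1[6]=route 2[8]; then Tunis at route 1[9]=route 2[9] gives a common subsequence of length 7, and the DP table's final entry dp[9][9] is also 7, so no common subsequence is longer.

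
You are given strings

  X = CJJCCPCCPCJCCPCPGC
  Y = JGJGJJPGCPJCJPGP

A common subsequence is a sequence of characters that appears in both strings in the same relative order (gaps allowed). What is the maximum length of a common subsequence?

One common subsequence of length 9: J at X[2]=Y[5], J at X[3]=Y[6], P at X[6]=Y[7], C at X[8]=Y[9], P at X[9]=Y[10], C at X[10]=Y[12], J at X[11]=Y[13], P at X[14]=Y[14], P at X[16]=Y[16]. The LCS DP gives dp[18][16] = 9, so this is optimal.

9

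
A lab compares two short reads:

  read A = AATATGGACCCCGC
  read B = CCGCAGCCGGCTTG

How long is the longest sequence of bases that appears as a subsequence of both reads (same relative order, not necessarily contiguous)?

6

Taking A [4,5]; then G [7,6]; then C [9,7]; then C [10,8]; then C [11,11]; then G [13,14] gives a common subsequence of length 6, and the DP table's final entry dp[14][14] is also 6, so no common subsequence is longer.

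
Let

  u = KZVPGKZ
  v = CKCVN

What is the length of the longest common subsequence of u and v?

Match K [1,2] → V [3,4] — 2 characters in the same relative order in both. Since dp[7][5] = 2, nothing longer is possible.

2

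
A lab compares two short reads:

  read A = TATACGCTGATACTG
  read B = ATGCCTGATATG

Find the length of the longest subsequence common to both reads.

Pick A [2,1], then T [3,2], then C [5,4], then C [7,5], then T [8,6], then G [9,7], then A [10,8], then T [11,9], then A [12,10], then T [14,11], then G [15,12]; all 11 bases appear in both, in order. The LCS DP gives dp[15][12] = 11, so this is optimal.

11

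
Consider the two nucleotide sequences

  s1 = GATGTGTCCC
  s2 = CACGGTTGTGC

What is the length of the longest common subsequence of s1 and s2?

6

One common subsequence of length 6: G (s1 #1, s2 #5), then T (s1 #3, s2 #7), then G (s1 #4, s2 #8), then T (s1 #5, s2 #9), then G (s1 #6, s2 #10), then C (s1 #10, s2 #11). Since dp[10][11] = 6, nothing longer is possible.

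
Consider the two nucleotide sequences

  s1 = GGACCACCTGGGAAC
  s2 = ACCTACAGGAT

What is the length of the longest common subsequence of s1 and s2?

Match A at s1[3]=s2[1] → C at s1[4]=s2[2] → C at s1[5]=s2[3] → A at s1[6]=s2[5] → C at s1[7]=s2[6] → G at s1[11]=s2[8] → G at s1[12]=s2[9] → A at s1[13]=s2[10] — 8 bases in the same relative order in both. Since dp[15][11] = 8, nothing longer is possible.

8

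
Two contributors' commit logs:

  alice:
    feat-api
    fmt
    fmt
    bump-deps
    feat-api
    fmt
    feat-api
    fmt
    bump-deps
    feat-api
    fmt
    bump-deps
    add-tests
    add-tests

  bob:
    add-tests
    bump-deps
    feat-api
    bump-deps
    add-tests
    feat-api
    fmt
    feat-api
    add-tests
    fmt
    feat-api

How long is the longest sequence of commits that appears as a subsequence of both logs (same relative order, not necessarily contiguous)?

7

Taking feat-api at alice[1]=bob[3] → bump-deps at alice[4]=bob[4] → feat-api at alice[5]=bob[6] → fmt at alice[6]=bob[7] → feat-api at alice[7]=bob[8] → fmt at alice[8]=bob[10] → feat-api at alice[10]=bob[11] gives a common subsequence of length 7, and the DP table's final entry dp[14][11] is also 7, so no common subsequence is longer.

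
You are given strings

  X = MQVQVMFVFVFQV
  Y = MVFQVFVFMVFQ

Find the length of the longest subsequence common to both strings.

10

Pick M at X[1]=Y[1] → V at X[3]=Y[2] → Q at X[4]=Y[4] → V at X[5]=Y[5] → F at X[7]=Y[6] → V at X[8]=Y[7] → F at X[9]=Y[8] → V at X[10]=Y[10] → F at X[11]=Y[11] → Q at X[12]=Y[12]; all 10 characters appear in both, in order. Since dp[13][12] = 10, nothing longer is possible.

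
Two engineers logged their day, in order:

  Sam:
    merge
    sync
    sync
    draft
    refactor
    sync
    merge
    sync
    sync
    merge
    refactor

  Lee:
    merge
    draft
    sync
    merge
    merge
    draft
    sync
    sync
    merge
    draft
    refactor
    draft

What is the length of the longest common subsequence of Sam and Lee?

8

Taking merge (Sam #1, Lee #1), then draft (Sam #4, Lee #2), then sync (Sam #6, Lee #3), then merge (Sam #7, Lee #5), then sync (Sam #8, Lee #7), then sync (Sam #9, Lee #8), then merge (Sam #10, Lee #9), then refactor (Sam #11, Lee #11) gives a common subsequence of length 8, and the DP table's final entry dp[11][12] is also 8, so no common subsequence is longer.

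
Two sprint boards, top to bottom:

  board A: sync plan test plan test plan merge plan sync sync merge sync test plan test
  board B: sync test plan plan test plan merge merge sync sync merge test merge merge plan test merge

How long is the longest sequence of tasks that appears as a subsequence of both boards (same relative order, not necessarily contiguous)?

One common subsequence of length 12: sync (board A #1, board B #1); then plan (board A #2, board B #3); then plan (board A #4, board B #4); then test (board A #5, board B #5); then plan (board A #6, board B #6); then merge (board A #7, board B #8); then sync (board A #9, board B #9); then sync (board A #10, board B #10); then merge (board A #11, board B #11); then test (board A #13, board B #12); then plan (board A #14, board B #15); then test (board A #15, board B #16), and the DP table's final entry dp[15][17] is also 12, so no common subsequence is longer.

12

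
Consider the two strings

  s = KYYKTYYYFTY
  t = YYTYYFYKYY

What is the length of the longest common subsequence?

Taking Y at s[2]=t[1], then Y at s[3]=t[2], then T at s[5]=t[3], then Y at s[6]=t[5], then Y at s[7]=t[7], then Y at s[8]=t[9], then Y at s[11]=t[10] gives a common subsequence of length 7. Since dp[11][10] = 7, nothing longer is possible.

7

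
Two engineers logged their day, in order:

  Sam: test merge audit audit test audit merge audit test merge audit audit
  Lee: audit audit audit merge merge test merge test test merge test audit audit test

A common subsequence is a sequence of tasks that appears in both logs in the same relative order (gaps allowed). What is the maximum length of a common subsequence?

Taking audit [3,2], audit [4,3], test [5,6], merge [7,7], test [9,9], merge [10,10], audit [11,12], audit [12,13] gives a common subsequence of length 8. Since dp[12][14] = 8, nothing longer is possible.

8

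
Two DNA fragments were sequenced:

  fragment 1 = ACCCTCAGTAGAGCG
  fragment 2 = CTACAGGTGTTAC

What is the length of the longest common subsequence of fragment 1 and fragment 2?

9

One common subsequence of length 9: C (fragment 1 #4, fragment 2 #1), T (fragment 1 #5, fragment 2 #2), C (fragment 1 #6, fragment 2 #4), A (fragment 1 #7, fragment 2 #5), G (fragment 1 #8, fragment 2 #7), T (fragment 1 #9, fragment 2 #8), G (fragment 1 #11, fragment 2 #9), A (fragment 1 #12, fragment 2 #12), C (fragment 1 #14, fragment 2 #13), and the DP table's final entry dp[15][13] is also 9, so no common subsequence is longer.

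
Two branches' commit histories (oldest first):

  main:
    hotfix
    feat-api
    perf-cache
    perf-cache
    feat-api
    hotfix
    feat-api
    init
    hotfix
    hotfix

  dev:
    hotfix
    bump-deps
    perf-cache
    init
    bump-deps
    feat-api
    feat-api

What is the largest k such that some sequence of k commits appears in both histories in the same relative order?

One common subsequence of length 4: hotfix [1,1], perf-cache [3,3], feat-api [5,6], feat-api [7,7], and the DP table's final entry dp[10][7] is also 4, so no common subsequence is longer.

4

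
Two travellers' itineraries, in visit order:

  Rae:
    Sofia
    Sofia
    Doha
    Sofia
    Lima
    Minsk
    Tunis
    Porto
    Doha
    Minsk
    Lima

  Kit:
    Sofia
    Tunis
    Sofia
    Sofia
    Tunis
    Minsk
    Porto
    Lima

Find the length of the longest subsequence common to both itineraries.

One common subsequence of length 6: Sofia (Rae #1, Kit #1), Sofia (Rae #2, Kit #3), Sofia (Rae #4, Kit #4), Minsk (Rae #6, Kit #6), Porto (Rae #8, Kit #7), Lima (Rae #11, Kit #8), and the DP table's final entry dp[11][8] is also 6, so no common subsequence is longer.

6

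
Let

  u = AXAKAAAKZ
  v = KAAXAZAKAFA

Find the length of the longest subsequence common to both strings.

6

Let dp[i][j] be the LCS length of the first i characters of u and the first j characters of v. dp[i][j] = dp[i-1][j-1]+1 when the i-th and j-th characters match, else max(dp[i-1][j], dp[i][j-1]).
    ·  K  A  A  X  A  Z  A  K  A  F  A
 ·  0  0  0  0  0  0  0  0  0  0  0  0
 A  0  0  1  1  1  1  1  1  1  1  1  1
 X  0  0  1  1  2  2  2  2  2  2  2  2
 A  0  0  1  2  2  3  3  3  3  3  3  3
 K  0  1  1  2  2  3  3  3  4  4  4  4
 A  0  1  2  2  2  3  3  4  4  5  5  5
 A  0  1  2  3  3  3  3  4  4  5  5  6
 A  0  1  2  3  3  4  4  4  4  5  5  6
 K  0  1  2  3  3  4  4  4  5  5  5  6
 Z  0  1  2  3  3  4  5  5  5  5  5  6
dp[9][11] = 6. One LCS (by backtracking along matches): AXAKAA.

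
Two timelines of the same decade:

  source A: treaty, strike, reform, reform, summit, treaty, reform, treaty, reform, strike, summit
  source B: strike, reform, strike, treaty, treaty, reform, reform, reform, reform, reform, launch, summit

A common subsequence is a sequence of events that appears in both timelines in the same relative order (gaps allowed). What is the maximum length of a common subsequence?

6

Match treaty (source A #1, source B #5), reform (source A #3, source B #7), reform (source A #4, source B #8), reform (source A #7, source B #9), reform (source A #9, source B #10), summit (source A #11, source B #12) — 6 events in the same relative order in both. Since dp[11][12] = 6, nothing longer is possible.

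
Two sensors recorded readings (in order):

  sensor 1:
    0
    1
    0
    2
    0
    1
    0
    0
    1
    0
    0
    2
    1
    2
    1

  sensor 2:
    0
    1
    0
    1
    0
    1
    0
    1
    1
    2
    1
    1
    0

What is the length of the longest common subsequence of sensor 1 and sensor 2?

10

Pick 0 (sensor 1 #1, sensor 2 #1) → 1 (sensor 1 #2, sensor 2 #2) → 0 (sensor 1 #3, sensor 2 #3) → 0 (sensor 1 #5, sensor 2 #5) → 1 (sensor 1 #6, sensor 2 #6) → 0 (sensor 1 #7, sensor 2 #7) → 1 (sensor 1 #9, sensor 2 #9) → 2 (sensor 1 #12, sensor 2 #10) → 1 (sensor 1 #13, sensor 2 #11) → 1 (sensor 1 #15, sensor 2 #12); all 10 values appear in both, in order. The LCS DP gives dp[15][13] = 10, so this is optimal.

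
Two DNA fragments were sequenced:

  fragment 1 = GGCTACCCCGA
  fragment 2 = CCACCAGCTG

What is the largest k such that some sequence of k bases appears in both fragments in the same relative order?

6

Pick C [3,2], then A [5,3], then C [6,4], then C [7,5], then C [8,8], then G [10,10]; all 6 bases appear in both, in order, and the DP table's final entry dp[11][10] is also 6, so no common subsequence is longer.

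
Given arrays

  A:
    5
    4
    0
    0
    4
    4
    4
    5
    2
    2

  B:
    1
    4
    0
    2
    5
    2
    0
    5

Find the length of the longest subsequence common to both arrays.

Let dp[i][j] be the LCS length of the first i values of A and the first j values of B. dp[i][j] = dp[i-1][j-1]+1 when the i-th and j-th values match, else max(dp[i-1][j], dp[i][j-1]).
    ·  1  4  0  2  5  2  0  5
 ·  0  0  0  0  0  0  0  0  0
 5  0  0  0  0  0  1  1  1  1
 4  0  0  1  1  1  1  1  1  1
 0  0  0  1  2  2  2  2  2  2
 0  0  0  1  2  2  2  2  3  3
 4  0  0  1  2  2  2  2  3  3
 4  0  0  1  2  2  2  2  3  3
 4  0  0  1  2  2  2  2  3  3
 5  0  0  1  2  2  3  3  3  4
 2  0  0  1  2  3  3  4  4  4
 2  0  0  1  2  3  3  4  4  4
dp[10][8] = 4. One LCS (by backtracking along matches): 4, 0, 0, 5.

4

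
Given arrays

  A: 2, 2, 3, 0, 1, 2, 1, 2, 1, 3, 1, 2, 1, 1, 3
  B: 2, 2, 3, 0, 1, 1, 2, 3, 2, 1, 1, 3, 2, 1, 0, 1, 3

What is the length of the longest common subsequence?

13

Match 2 at A[1]=B[1]; then 2 at A[2]=B[2]; then 3 at A[3]=B[3]; then 0 at A[4]=B[4]; then 1 at A[5]=B[6]; then 2 at A[6]=B[9]; then 1 at A[7]=B[10]; then 1 at A[9]=B[11]; then 3 at A[10]=B[12]; then 2 at A[12]=B[13]; then 1 at A[13]=B[14]; then 1 at A[14]=B[16]; then 3 at A[15]=B[17] — 13 values in the same relative order in both. Since dp[15][17] = 13, nothing longer is possible.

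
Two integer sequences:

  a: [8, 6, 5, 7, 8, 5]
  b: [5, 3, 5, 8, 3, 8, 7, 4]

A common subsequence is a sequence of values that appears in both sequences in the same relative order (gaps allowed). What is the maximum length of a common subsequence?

2

Pick 8 at a[1]=b[6] → 7 at a[4]=b[7]; all 2 values appear in both, in order. Since dp[6][8] = 2, nothing longer is possible.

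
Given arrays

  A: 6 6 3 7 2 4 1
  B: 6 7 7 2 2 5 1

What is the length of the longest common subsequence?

Let dp[i][j] be the LCS length of the first i values of A and the first j values of B. dp[i][j] = dp[i-1][j-1]+1 when the i-th and j-th values match, else max(dp[i-1][j], dp[i][j-1]).
    ·  6  7  7  2  2  5  1
 ·  0  0  0  0  0  0  0  0
 6  0  1  1  1  1  1  1  1
 6  0  1  1  1  1  1  1  1
 3  0  1  1  1  1  1  1  1
 7  0  1  2  2  2  2  2  2
 2  0  1  2  2  3  3  3  3
 4  0  1  2  2  3  3  3  3
 1  0  1  2  2  3  3  3  4
dp[7][7] = 4. One LCS (by backtracking along matches): 6, 7, 2, 1.

4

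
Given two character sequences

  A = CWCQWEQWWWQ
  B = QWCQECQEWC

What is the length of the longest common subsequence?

Let dp[i][j] be the LCS length of the first i characters of A and the first j characters of B. dp[i][j] = dp[i-1][j-1]+1 when the i-th and j-th characters match, else max(dp[i-1][j], dp[i][j-1]).
    ·  Q  W  C  Q  E  C  Q  E  W  C
 ·  0  0  0  0  0  0  0  0  0  0  0
 C  0  0  0  1  1  1  1  1  1  1  1
 W  0  0  1  1  1  1  1  1  1  2  2
 C  0  0  1  2  2  2  2  2  2  2  3
 Q  0  1  1  2  3  3  3  3  3  3  3
 W  0  1  2  2  3  3  3  3  3  4  4
 E  0  1  2  2  3  4  4  4  4  4  4
 Q  0  1  2  2  3  4  4  5  5  5  5
 W  0  1  2  2  3  4  4  5  5  6  6
 W  0  1  2  2  3  4  4  5  5  6  6
 W  0  1  2  2  3  4  4  5  5  6  6
 Q  0  1  2  2  3  4  4  5  5  6  6
dp[11][10] = 6. One LCS (by backtracking along matches): WCQEQW.

6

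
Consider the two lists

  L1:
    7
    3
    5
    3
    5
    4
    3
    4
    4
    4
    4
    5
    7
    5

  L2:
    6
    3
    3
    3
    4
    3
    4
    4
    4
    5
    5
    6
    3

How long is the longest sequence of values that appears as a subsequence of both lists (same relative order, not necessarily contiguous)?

9

Pick 3 at L1[2]=L2[3] → 3 at L1[4]=L2[4] → 4 at L1[6]=L2[5] → 3 at L1[7]=L2[6] → 4 at L1[9]=L2[7] → 4 at L1[10]=L2[8] → 4 at L1[11]=L2[9] → 5 at L1[12]=L2[10] → 5 at L1[14]=L2[11]; all 9 values appear in both, in order, and the DP table's final entry dp[14][13] is also 9, so no common subsequence is longer.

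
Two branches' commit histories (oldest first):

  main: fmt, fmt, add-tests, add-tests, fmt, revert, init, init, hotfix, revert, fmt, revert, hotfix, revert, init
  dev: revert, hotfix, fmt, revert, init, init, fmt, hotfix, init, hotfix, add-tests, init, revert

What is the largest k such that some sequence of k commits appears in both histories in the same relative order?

7

Taking fmt [5,3]; then revert [6,4]; then init [7,5]; then init [8,6]; then hotfix [9,8]; then hotfix [13,10]; then revert [14,13] gives a common subsequence of length 7. The LCS DP gives dp[15][13] = 7, so this is optimal.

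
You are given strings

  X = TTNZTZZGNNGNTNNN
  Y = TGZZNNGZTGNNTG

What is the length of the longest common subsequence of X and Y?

9

Pick T at X[1]=Y[1] → Z at X[6]=Y[3] → Z at X[7]=Y[4] → N at X[9]=Y[5] → N at X[10]=Y[6] → G at X[11]=Y[7] → T at X[13]=Y[9] → N at X[14]=Y[11] → N at X[15]=Y[12]; all 9 characters appear in both, in order. Since dp[16][14] = 9, nothing longer is possible.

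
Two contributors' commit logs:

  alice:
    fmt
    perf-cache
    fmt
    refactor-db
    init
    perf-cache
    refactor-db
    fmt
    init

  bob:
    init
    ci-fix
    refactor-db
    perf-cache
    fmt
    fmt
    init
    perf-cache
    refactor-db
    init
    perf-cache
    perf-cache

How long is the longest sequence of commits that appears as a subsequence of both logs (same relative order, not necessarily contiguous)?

Taking fmt at alice[1]=bob[5], fmt at alice[3]=bob[6], init at alice[5]=bob[7], perf-cache at alice[6]=bob[8], refactor-db at alice[7]=bob[9], init at alice[9]=bob[10] gives a common subsequence of length 6, and the DP table's final entry dp[9][12] is also 6, so no common subsequence is longer.

6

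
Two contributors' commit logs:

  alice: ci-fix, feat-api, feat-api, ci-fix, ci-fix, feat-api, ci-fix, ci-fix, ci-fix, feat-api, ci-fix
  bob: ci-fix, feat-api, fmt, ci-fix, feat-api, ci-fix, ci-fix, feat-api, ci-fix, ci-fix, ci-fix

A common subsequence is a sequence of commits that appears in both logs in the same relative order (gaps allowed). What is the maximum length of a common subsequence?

9

Match ci-fix at alice[1]=bob[1]; then feat-api at alice[2]=bob[2]; then feat-api at alice[3]=bob[5]; then ci-fix at alice[4]=bob[6]; then ci-fix at alice[5]=bob[7]; then feat-api at alice[6]=bob[8]; then ci-fix at alice[8]=bob[9]; then ci-fix at alice[9]=bob[10]; then ci-fix at alice[11]=bob[11] — 9 commits in the same relative order in both, and the DP table's final entry dp[11][11] is also 9, so no common subsequence is longer.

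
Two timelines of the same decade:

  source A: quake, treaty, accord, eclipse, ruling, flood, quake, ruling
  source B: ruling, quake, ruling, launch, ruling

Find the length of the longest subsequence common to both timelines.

3

One common subsequence of length 3: quake [1,2]; then ruling [5,3]; then ruling [8,5], and the DP table's final entry dp[8][5] is also 3, so no common subsequence is longer.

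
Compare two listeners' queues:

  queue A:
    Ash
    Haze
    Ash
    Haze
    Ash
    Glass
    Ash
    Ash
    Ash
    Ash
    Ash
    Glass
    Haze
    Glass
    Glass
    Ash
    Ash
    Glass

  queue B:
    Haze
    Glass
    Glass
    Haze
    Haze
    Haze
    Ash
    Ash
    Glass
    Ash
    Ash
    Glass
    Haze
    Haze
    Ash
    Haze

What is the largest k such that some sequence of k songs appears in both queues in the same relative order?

9

One common subsequence of length 9: Haze at queue A[2]=queue B[6] → Ash at queue A[3]=queue B[7] → Ash at queue A[5]=queue B[8] → Glass at queue A[6]=queue B[9] → Ash at queue A[10]=queue B[10] → Ash at queue A[11]=queue B[11] → Glass at queue A[12]=queue B[12] → Haze at queue A[13]=queue B[14] → Ash at queue A[16]=queue B[15]. Since dp[18][16] = 9, nothing longer is possible.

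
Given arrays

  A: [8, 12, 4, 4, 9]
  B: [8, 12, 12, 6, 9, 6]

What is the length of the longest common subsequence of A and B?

Match 8 at A[1]=B[1] → 12 at A[2]=B[3] → 9 at A[5]=B[5] — 3 values in the same relative order in both. dp[5][6] = 3 confirms this is the maximum.

3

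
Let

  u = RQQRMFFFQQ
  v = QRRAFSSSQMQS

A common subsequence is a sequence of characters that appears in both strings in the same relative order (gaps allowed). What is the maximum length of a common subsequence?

Pick R (u #1, v #2), R (u #4, v #3), F (u #6, v #5), Q (u #9, v #9), Q (u #10, v #11); all 5 characters appear in both, in order. The LCS DP gives dp[10][12] = 5, so this is optimal.

5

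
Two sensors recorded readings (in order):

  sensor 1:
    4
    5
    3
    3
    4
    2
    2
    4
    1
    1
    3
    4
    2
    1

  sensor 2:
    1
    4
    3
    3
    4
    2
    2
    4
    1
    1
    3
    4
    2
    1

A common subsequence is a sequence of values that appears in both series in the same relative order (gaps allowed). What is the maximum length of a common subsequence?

13

Taking 4 (sensor 1 #1, sensor 2 #2), then 3 (sensor 1 #3, sensor 2 #3), then 3 (sensor 1 #4, sensor 2 #4), then 4 (sensor 1 #5, sensor 2 #5), then 2 (sensor 1 #6, sensor 2 #6), then 2 (sensor 1 #7, sensor 2 #7), then 4 (sensor 1 #8, sensor 2 #8), then 1 (sensor 1 #9, sensor 2 #9), then 1 (sensor 1 #10, sensor 2 #10), then 3 (sensor 1 #11, sensor 2 #11), then 4 (sensor 1 #12, sensor 2 #12), then 2 (sensor 1 #13, sensor 2 #13), then 1 (sensor 1 #14, sensor 2 #14) gives a common subsequence of length 13, and the DP table's final entry dp[14][14] is also 13, so no common subsequence is longer.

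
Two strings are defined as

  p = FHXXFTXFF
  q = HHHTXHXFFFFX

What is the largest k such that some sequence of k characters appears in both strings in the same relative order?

One common subsequence of length 6: H at p[2]=q[3], X at p[3]=q[5], X at p[4]=q[7], F at p[5]=q[9], F at p[8]=q[10], F at p[9]=q[11], and the DP table's final entry dp[9][12] is also 6, so no common subsequence is longer.

6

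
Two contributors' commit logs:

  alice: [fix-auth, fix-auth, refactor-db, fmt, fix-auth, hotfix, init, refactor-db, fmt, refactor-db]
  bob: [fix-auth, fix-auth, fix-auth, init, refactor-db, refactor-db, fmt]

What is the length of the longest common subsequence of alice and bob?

Pick fix-auth [1,1] → fix-auth [2,2] → fix-auth [5,3] → init [7,4] → refactor-db [8,6] → fmt [9,7]; all 6 commits appear in both, in order. Since dp[10][7] = 6, nothing longer is possible.

6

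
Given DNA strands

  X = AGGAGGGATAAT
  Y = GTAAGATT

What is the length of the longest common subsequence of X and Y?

6

Match A at X[1]=Y[3], then A at X[4]=Y[4], then G at X[7]=Y[5], then A at X[8]=Y[6], then T at X[9]=Y[7], then T at X[12]=Y[8] — 6 bases in the same relative order in both, and the DP table's final entry dp[12][8] is also 6, so no common subsequence is longer.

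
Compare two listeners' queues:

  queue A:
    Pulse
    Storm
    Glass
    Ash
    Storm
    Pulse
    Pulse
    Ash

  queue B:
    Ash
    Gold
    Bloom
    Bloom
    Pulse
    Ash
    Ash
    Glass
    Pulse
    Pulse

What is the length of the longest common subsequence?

Match Pulse [1,5] → Glass [3,8] → Pulse [6,9] → Pulse [7,10] — 4 songs in the same relative order in both. Since dp[8][10] = 4, nothing longer is possible.

4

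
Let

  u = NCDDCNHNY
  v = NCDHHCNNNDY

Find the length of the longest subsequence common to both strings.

Match N at u[1]=v[1], C at u[2]=v[2], D at u[3]=v[3], C at u[5]=v[6], N at u[6]=v[8], N at u[8]=v[9], Y at u[9]=v[11] — 7 characters in the same relative order in both, and the DP table's final entry dp[9][11] is also 7, so no common subsequence is longer.

7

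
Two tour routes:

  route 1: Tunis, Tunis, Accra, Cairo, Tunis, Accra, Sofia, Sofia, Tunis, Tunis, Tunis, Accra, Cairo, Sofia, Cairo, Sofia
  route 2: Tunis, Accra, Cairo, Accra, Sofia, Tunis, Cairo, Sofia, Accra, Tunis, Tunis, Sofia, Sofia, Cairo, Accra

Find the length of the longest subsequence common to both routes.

Taking Tunis at route 1[2]=route 2[1], then Accra at route 1[3]=route 2[2], then Cairo at route 1[4]=route 2[3], then Accra at route 1[6]=route 2[4], then Sofia at route 1[7]=route 2[5], then Sofia at route 1[8]=route 2[8], then Tunis at route 1[9]=route 2[10], then Tunis at route 1[10]=route 2[11], then Sofia at route 1[14]=route 2[13], then Cairo at route 1[15]=route 2[14] gives a common subsequence of length 10. Since dp[16][15] = 10, nothing longer is possible.

10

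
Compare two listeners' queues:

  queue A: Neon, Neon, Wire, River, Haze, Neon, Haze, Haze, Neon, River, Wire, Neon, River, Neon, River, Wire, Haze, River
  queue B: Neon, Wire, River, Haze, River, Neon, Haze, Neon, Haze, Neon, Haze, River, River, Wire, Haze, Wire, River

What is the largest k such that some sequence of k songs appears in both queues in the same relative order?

One common subsequence of length 13: Neon [2,1], then Wire [3,2], then River [4,3], then Haze [5,4], then Neon [6,6], then Haze [7,7], then Haze [8,9], then Neon [9,10], then River [13,12], then River [15,13], then Wire [16,14], then Haze [17,15], then River [18,17], and the DP table's final entry dp[18][17] is also 13, so no common subsequence is longer.

13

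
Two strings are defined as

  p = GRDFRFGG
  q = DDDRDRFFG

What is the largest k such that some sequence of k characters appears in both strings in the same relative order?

Let dp[i][j] be the LCS length of the first i characters of p and the first j characters of q. dp[i][j] = dp[i-1][j-1]+1 when the i-th and j-th characters match, else max(dp[i-1][j], dp[i][j-1]).
    ·  D  D  D  R  D  R  F  F  G
 ·  0  0  0  0  0  0  0  0  0  0
 G  0  0  0  0  0  0  0  0  0  1
 R  0  0  0  0  1  1  1  1  1  1
 D  0  1  1  1  1  2  2  2  2  2
 F  0  1  1  1  1  2  2  3  3  3
 R  0  1  1  1  2  2  3  3  3  3
 F  0  1  1  1  2  2  3  4  4  4
 G  0  1  1  1  2  2  3  4  4  5
 G  0  1  1  1  2  2  3  4  4  5
dp[8][9] = 5. One LCS (by backtracking along matches): RDFFG.

5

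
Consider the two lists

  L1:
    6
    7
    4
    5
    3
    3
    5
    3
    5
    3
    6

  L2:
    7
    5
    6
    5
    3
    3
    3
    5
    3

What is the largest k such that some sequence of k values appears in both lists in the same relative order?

7

Taking 6 [1,3] → 5 [4,4] → 3 [5,5] → 3 [6,6] → 3 [8,7] → 5 [9,8] → 3 [10,9] gives a common subsequence of length 7. Since dp[11][9] = 7, nothing longer is possible.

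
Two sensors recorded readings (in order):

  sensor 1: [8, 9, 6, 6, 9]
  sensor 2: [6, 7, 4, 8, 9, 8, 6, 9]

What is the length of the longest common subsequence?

Let dp[i][j] be the LCS length of the first i values of sensor 1 and the first j values of sensor 2. dp[i][j] = dp[i-1][j-1]+1 when the i-th and j-th values match, else max(dp[i-1][j], dp[i][j-1]).
    ·  6  7  4  8  9  8  6  9
 ·  0  0  0  0  0  0  0  0  0
 8  0  0  0  0  1  1  1  1  1
 9  0  0  0  0  1  2  2  2  2
 6  0  1  1  1  1  2  2  3  3
 6  0  1  1  1  1  2  2  3  3
 9  0  1  1  1  1  2  2  3  4
dp[5][8] = 4. One LCS (by backtracking along matches): 8, 9, 6, 9.

4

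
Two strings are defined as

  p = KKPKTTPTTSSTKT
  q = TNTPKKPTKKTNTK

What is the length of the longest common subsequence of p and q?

Taking K at p[1]=q[5] → K at p[2]=q[6] → P at p[3]=q[7] → K at p[4]=q[10] → T at p[5]=q[11] → T at p[12]=q[13] → K at p[13]=q[14] gives a common subsequence of length 7. The LCS DP gives dp[14][14] = 7, so this is optimal.

7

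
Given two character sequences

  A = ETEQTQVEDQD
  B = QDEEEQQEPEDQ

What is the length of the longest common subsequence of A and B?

7

Let dp[i][j] be the LCS length of the first i characters of A and the first j characters of B. dp[i][j] = dp[i-1][j-1]+1 when the i-th and j-th characters match, else max(dp[i-1][j], dp[i][j-1]).
    ·  Q  D  E  E  E  Q  Q  E  P  E  D  Q
 ·  0  0  0  0  0  0  0  0  0  0  0  0  0
 E  0  0  0  1  1  1  1  1  1  1  1  1  1
 T  0  0  0  1  1  1  1  1  1  1  1  1  1
 E  0  0  0  1  2  2  2  2  2  2  2  2  2
 Q  0  1  1  1  2  2  3  3  3  3  3  3  3
 T  0  1  1  1  2  2  3  3  3  3  3  3  3
 Q  0  1  1  1  2  2  3  4  4  4  4  4  4
 V  0  1  1  1  2  2  3  4  4  4  4  4  4
 E  0  1  1  2  2  3  3  4  5  5  5  5  5
 D  0  1  2  2  2  3  3  4  5  5  5  6  6
 Q  0  1  2  2  2  3  4  4  5  5  5  6  7
 D  0  1  2  2  2  3  4  4  5  5  5  6  7
dp[11][12] = 7. One LCS (by backtracking along matches): EEQQEDQ.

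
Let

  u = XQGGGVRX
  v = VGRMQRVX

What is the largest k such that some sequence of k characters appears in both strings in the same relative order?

3

Pick Q [2,5]; then V [6,7]; then X [8,8]; all 3 characters appear in both, in order. Since dp[8][8] = 3, nothing longer is possible.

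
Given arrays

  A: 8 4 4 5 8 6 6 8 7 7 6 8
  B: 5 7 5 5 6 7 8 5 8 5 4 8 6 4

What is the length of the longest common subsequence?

Taking 8 at A[1]=B[7], 5 at A[4]=B[8], 8 at A[5]=B[9], 8 at A[8]=B[12], 6 at A[11]=B[13] gives a common subsequence of length 5. Since dp[12][14] = 5, nothing longer is possible.

5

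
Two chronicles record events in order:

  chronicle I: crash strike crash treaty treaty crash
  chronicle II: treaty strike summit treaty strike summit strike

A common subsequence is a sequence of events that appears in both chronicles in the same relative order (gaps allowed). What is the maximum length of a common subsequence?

Match strike [2,2] → treaty [4,4] — 2 events in the same relative order in both. dp[6][7] = 2 confirms this is the maximum.

2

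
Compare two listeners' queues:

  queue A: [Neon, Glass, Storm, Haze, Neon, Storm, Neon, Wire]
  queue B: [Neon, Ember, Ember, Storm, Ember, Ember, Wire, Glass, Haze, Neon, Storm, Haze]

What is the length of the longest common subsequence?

5

One common subsequence of length 5: Neon (queue A #1, queue B #1); then Glass (queue A #2, queue B #8); then Haze (queue A #4, queue B #9); then Neon (queue A #5, queue B #10); then Storm (queue A #6, queue B #11). The LCS DP gives dp[8][12] = 5, so this is optimal.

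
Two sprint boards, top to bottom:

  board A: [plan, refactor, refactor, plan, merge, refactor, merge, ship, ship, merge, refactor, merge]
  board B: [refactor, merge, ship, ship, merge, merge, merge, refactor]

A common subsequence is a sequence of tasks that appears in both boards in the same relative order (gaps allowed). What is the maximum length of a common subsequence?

6

Pick refactor (board A #6, board B #1), merge (board A #7, board B #2), ship (board A #8, board B #3), ship (board A #9, board B #4), merge (board A #10, board B #7), refactor (board A #11, board B #8); all 6 tasks appear in both, in order. The LCS DP gives dp[12][8] = 6, so this is optimal.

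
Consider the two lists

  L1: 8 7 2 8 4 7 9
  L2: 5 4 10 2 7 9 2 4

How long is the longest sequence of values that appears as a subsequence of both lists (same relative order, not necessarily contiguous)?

3

One common subsequence of length 3: 7 at L1[2]=L2[5]; then 2 at L1[3]=L2[7]; then 4 at L1[5]=L2[8], and the DP table's final entry dp[7][8] is also 3, so no common subsequence is longer.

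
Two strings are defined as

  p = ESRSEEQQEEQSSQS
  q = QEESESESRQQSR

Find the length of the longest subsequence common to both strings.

7

Pick E at p[1]=q[3], S at p[2]=q[4], S at p[4]=q[6], E at p[5]=q[7], Q at p[8]=q[10], Q at p[11]=q[11], S at p[12]=q[12]; all 7 characters appear in both, in order. dp[15][13] = 7 confirms this is the maximum.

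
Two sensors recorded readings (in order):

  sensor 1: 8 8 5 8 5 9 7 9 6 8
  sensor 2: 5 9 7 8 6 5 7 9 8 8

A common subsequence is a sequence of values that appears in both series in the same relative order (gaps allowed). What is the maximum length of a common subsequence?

Let dp[i][j] be the LCS length of the first i values of sensor 1 and the first j values of sensor 2. dp[i][j] = dp[i-1][j-1]+1 when the i-th and j-th values match, else max(dp[i-1][j], dp[i][j-1]).
    ·  5  9  7  8  6  5  7  9  8  8
 ·  0  0  0  0  0  0  0  0  0  0  0
 8  0  0  0  0  1  1  1  1  1  1  1
 8  0  0  0  0  1  1  1  1  1  2  2
 5  0  1  1  1  1  1  2  2  2  2  2
 8  0  1  1  1  2  2  2  2  2  3  3
 5  0  1  1  1  2  2  3  3  3  3  3
 9  0  1  2  2  2  2  3  3  4  4  4
 7  0  1  2  3  3  3  3  4  4  4  4
 9  0  1  2  3  3  3  3  4  5  5  5
 6  0  1  2  3  3  4  4  4  5  5  5
 8  0  1  2  3  4  4  4  4  5  6  6
dp[10][10] = 6. One LCS (by backtracking along matches): 5, 8, 5, 7, 9, 8.

6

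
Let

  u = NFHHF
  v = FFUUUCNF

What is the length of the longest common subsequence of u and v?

Let dp[i][j] be the LCS length of the first i characters of u and the first j characters of v. dp[i][j] = dp[i-1][j-1]+1 when the i-th and j-th characters match, else max(dp[i-1][j], dp[i][j-1]).
    ·  F  F  U  U  U  C  N  F
 ·  0  0  0  0  0  0  0  0  0
 N  0  0  0  0  0  0  0  1  1
 F  0  1  1  1  1  1  1  1  2
 H  0  1  1  1  1  1  1  1  2
 H  0  1  1  1  1  1  1  1  2
 F  0  1  2  2  2  2  2  2  2
dp[5][8] = 2. One LCS (by backtracking along matches): NF.

2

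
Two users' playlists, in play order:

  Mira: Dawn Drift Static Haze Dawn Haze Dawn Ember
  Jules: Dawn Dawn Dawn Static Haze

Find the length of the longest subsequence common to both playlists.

Pick Dawn at Mira[1]=Jules[3], then Static at Mira[3]=Jules[4], then Haze at Mira[6]=Jules[5]; all 3 songs appear in both, in order. The LCS DP gives dp[8][5] = 3, so this is optimal.

3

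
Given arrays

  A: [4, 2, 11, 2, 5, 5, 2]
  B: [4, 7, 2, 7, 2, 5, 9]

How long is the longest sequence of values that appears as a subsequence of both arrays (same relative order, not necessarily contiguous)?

Let dp[i][j] be the LCS length of the first i values of A and the first j values of B. dp[i][j] = dp[i-1][j-1]+1 when the i-th and j-th values match, else max(dp[i-1][j], dp[i][j-1]).
    ·  4  7  2  7  2  5  9
 ·  0  0  0  0  0  0  0  0
 4  0  1  1  1  1  1  1  1
 2  0  1  1  2  2  2  2  2
11  0  1  1  2  2  2  2  2
 2  0  1  1  2  2  3  3  3
 5  0  1  1  2  2  3  4  4
 5  0  1  1  2  2  3  4  4
 2  0  1  1  2  2  3  4  4
dp[7][7] = 4. One LCS (by backtracking along matches): 4, 2, 2, 5.

4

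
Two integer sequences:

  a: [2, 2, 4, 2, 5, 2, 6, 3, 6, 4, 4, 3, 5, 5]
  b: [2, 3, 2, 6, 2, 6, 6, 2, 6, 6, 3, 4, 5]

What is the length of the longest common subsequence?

Pick 2 at a[1]=b[1]; then 2 at a[2]=b[3]; then 2 at a[4]=b[5]; then 2 at a[6]=b[8]; then 6 at a[7]=b[10]; then 3 at a[8]=b[11]; then 4 at a[11]=b[12]; then 5 at a[14]=b[13]; all 8 values appear in both, in order, and the DP table's final entry dp[14][13] is also 8, so no common subsequence is longer.

8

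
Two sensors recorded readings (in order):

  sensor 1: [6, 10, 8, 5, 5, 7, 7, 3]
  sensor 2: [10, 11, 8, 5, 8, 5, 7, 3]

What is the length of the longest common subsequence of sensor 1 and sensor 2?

Let dp[i][j] be the LCS length of the first i values of sensor 1 and the first j values of sensor 2. dp[i][j] = dp[i-1][j-1]+1 when the i-th and j-th values match, else max(dp[i-1][j], dp[i][j-1]).
    · 10 11  8  5  8  5  7  3
 ·  0  0  0  0  0  0  0  0  0
 6  0  0  0  0  0  0  0  0  0
10  0  1  1  1  1  1  1  1  1
 8  0  1  1  2  2  2  2  2  2
 5  0  1  1  2  3  3  3  3  3
 5  0  1  1  2  3  3  4  4  4
 7  0  1  1  2  3  3  4  5  5
 7  0  1  1  2  3  3  4  5  5
 3  0  1  1  2  3  3  4  5  6
dp[8][8] = 6. One LCS (by backtracking along matches): 10, 8, 5, 5, 7, 3.

6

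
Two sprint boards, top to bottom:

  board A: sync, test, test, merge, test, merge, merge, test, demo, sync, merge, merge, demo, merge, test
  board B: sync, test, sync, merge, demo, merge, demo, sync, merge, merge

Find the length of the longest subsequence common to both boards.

8

Match sync at board A[1]=board B[1] → test at board A[2]=board B[2] → merge at board A[4]=board B[4] → merge at board A[7]=board B[6] → demo at board A[9]=board B[7] → sync at board A[10]=board B[8] → merge at board A[12]=board B[9] → merge at board A[14]=board B[10] — 8 tasks in the same relative order in both. dp[15][10] = 8 confirms this is the maximum.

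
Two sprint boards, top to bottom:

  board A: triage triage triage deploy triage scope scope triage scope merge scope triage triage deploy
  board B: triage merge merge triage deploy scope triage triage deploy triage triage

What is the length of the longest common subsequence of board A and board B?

7

Match triage at board A[1]=board B[1]; then triage at board A[3]=board B[4]; then deploy at board A[4]=board B[5]; then triage at board A[5]=board B[7]; then triage at board A[8]=board B[8]; then triage at board A[12]=board B[10]; then triage at board A[13]=board B[11] — 7 tasks in the same relative order in both, and the DP table's final entry dp[14][11] is also 7, so no common subsequence is longer.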